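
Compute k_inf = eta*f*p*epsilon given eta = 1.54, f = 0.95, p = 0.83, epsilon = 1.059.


k_inf = eta * f * p * epsilon
k_inf = 1.54 * 0.95 * 0.83 * 1.059
k_inf = 1.2859

1.2859


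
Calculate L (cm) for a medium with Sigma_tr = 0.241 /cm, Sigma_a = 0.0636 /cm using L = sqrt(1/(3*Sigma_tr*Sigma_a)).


D = 1 / (3 * Sigma_tr) = 1 / (3 * 0.241) = 1.383126 cm
L = sqrt(D / Sigma_a)
L = sqrt(1.383126 / 0.0636)
L = 4.6634 cm

4.6634


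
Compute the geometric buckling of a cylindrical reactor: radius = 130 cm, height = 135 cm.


B^2 = (2.405/R)^2 + (pi/H)^2
B^2 = (2.405/130)^2 + (pi/135)^2
B^2 = 8.8379e-04 /cm^2

8.8379e-04


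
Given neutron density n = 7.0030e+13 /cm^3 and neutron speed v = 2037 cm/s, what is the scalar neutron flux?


phi = n * v
phi = 7.0030e+13 * 2037
phi = 1.4265e+17 /cm^2/s

1.4265e+17


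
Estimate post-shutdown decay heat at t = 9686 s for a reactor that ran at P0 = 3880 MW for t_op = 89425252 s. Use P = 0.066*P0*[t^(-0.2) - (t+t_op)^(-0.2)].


P/P0 = 0.066 * [t^(-0.2) - (t + t_op)^(-0.2)]
P/P0 = 0.066 * [9686^(-0.2) - (9686 + 89425252)^(-0.2)]
P/P0 = 0.066 * [0.1595038 - 0.02568612] = 0.008831967
P = 3880 * 0.008831967 = 34.268 MW

34.268


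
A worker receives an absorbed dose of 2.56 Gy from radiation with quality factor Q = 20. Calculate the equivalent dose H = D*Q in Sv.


H = D * Q
H = 2.56 * 20
H = 51.200 Sv

51.200


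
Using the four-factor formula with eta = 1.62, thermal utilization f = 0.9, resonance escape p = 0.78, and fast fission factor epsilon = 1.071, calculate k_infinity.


k_inf = eta * f * p * epsilon
k_inf = 1.62 * 0.9 * 0.78 * 1.071
k_inf = 1.2180

1.2180


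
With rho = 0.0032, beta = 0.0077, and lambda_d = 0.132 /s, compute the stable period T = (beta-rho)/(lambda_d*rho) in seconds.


T = (beta - rho) / (lambda_d * rho)
T = (0.0077 - 0.0032) / (0.132 * 0.0032)
T = 10.653 s

10.653


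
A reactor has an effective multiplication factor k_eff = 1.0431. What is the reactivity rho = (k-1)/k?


rho = (k_eff - 1) / k_eff
rho = (1.0431 - 1) / 1.0431
rho = 0.041319

0.041319


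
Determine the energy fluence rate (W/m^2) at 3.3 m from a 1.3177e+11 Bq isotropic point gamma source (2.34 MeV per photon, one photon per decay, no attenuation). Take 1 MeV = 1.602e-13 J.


psi = A * E * 1.602e-13 / (4*pi*r^2)
psi = 1.3177e+11 * 2.34 * 1.602e-13 / (4*pi*3.3^2)
psi = 3.6096e-04 W/m^2

3.6096e-04


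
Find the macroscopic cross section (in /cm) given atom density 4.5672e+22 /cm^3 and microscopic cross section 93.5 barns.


Sigma = N * sigma_barns * 1e-24
Sigma = 4.5672e+22 * 93.5 * 1e-24
Sigma = 4.2703 /cm

4.2703


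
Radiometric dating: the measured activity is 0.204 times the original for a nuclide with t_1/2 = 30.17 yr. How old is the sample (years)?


lambda = ln(2) / t_half = ln(2) / 30.17 = 0.02297472 /yr
t = -ln(A/A0) / lambda
t = -ln(0.204) / 0.02297472
t = 69.191 yr

69.191


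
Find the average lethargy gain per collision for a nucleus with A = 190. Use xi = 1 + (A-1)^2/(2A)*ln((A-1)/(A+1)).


xi = 1 + (A-1)^2/(2A) * ln((A-1)/(A+1))
xi = 1 + (190-1)^2/(2*190) * ln((190-1)/(190 +1))
xi = 0.010489

0.010489


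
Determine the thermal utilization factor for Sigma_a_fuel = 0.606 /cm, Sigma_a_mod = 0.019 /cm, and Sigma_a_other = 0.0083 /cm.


f = Sigma_a_fuel / (Sigma_a_fuel + Sigma_a_mod + Sigma_a_other)
f = 0.606 / (0.606 + 0.019 + 0.0083)
f = 0.95689

0.95689


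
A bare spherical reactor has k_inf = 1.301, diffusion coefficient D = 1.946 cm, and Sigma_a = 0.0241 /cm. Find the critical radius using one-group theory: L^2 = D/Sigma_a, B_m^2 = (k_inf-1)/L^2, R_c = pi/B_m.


L^2 = D / Sigma_a = 1.946 / 0.0241 = 80.74689 cm^2
B_m^2 = (k_inf - 1) / L^2 = (1.301 - 1) / 80.74689 = 0.003727698 /cm^2
For a bare sphere: B_g = pi/R, so R_c = pi / sqrt(B_m^2)
R_c = pi / sqrt(0.003727698) = 51.455 cm

51.455


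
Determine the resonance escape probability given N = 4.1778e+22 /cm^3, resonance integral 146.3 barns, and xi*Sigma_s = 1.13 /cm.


p = exp(-N * I * 1e-24 / (xi*Sigma_s))
p = exp(-4.1778e+22 * 146.3 * 1e-24 / 1.13)
p = 0.0044763

0.0044763


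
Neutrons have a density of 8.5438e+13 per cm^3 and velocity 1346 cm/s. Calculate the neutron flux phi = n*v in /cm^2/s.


phi = n * v
phi = 8.5438e+13 * 1346
phi = 1.1500e+17 /cm^2/s

1.1500e+17


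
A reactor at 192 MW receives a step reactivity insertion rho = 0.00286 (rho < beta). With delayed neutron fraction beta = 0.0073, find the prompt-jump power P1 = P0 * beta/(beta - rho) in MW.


P1/P0 = beta / (beta - rho)
P1/P0 = 0.0073 / (0.0073 - 0.00286) = 1.644144
P1 = 192 * 1.644144 = 315.68 MW

315.68


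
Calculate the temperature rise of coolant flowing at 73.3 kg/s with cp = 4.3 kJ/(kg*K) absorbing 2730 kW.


dT = Q / (m_dot * cp)
dT = 2730 / (73.3 * 4.3)
dT = 8.6614 C

8.6614


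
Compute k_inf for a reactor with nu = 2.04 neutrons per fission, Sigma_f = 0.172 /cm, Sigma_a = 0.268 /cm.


k_inf = nu * Sigma_f / Sigma_a
k_inf = 2.04 * 0.172 / 0.268
k_inf = 1.3093

1.3093


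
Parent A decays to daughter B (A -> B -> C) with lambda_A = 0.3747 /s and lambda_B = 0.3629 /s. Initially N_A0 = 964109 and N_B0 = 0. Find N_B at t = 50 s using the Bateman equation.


N_B(t) = lambda_A * N_A0 / (lambda_B - lambda_A) * [exp(-lambda_A*t) - exp(-lambda_B*t)]
exp(-0.3747*50) = 7.302858e-09; exp(-0.3629*50) = 1.317427e-08
N_B = 0.3747 * 964109 / (0.3629 - 0.3747) * (7.302858e-09 - 1.317427e-08)
N_B = 0.17975

0.17975


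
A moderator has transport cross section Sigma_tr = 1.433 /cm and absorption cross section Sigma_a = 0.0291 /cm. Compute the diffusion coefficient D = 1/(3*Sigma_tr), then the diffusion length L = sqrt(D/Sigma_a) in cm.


D = 1 / (3 * Sigma_tr) = 1 / (3 * 1.433) = 0.2326122 cm
L = sqrt(D / Sigma_a)
L = sqrt(0.2326122 / 0.0291)
L = 2.8273 cm

2.8273


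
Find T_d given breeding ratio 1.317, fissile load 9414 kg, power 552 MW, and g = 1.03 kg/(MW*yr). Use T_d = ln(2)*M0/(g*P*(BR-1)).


Breeding gain G = BR - 1 = 1.317 - 1 = 0.317
Fissile production rate = g * P * G = 1.03 * 552 * 0.317 = 180.23352 kg/yr
T_d = ln(2) * M0 / (g * P * G)
T_d = ln(2) * 9414 / 180.23352 = 36.205 yr

36.205


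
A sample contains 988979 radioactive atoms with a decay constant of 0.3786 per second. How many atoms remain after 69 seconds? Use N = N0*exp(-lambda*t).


N = N0 * exp(-lambda * t)
N = 988979 * exp(-0.3786 * 69)
N = 4.4662e-06

4.4662e-06


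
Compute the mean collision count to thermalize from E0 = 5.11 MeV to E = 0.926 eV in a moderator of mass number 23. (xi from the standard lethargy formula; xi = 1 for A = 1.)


xi = 1 + (A-1)^2/(2A)*ln((A-1)/(A+1)) = 0.08448899 (for A = 23)
n = ln(E0/E) / xi
n = ln(5.11e6 / 0.926) / 0.08448899
n = ln(5.518359e+06) / 0.08448899 = 183.74

183.74


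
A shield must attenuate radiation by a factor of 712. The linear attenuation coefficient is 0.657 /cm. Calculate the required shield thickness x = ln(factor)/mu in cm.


x = ln(factor) / mu
x = ln(712) / 0.657
x = 9.9971 cm

9.9971


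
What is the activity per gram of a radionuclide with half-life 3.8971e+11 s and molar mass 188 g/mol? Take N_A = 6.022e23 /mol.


lambda = ln(2) / t_half = ln(2) / 3.8971e+11 = 1.778623e-12 /s
SA = lambda * N_A / M
SA = 1.778623e-12 * 6.022e23 / 188
SA = 5.6973e+09 Bq/g

5.6973e+09


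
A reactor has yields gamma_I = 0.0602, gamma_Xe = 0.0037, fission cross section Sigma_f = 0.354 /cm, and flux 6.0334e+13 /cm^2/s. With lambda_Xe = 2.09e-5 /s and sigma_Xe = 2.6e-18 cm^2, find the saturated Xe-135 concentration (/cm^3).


Xe_eq = (gamma_I + gamma_Xe) * Sigma_f * phi / (lambda_Xe + sigma_Xe * phi)
Numerator = (0.0602 + 0.0037) * 0.354 * 6.0334e+13 = 1.364791e+12
Denominator = 2.09e-5 + 2.6e-18 * 6.0334e+13 = 1.777684e-04
Xe_eq = 1.364791e+12 / 1.777684e-04 = 7.6774e+15 /cm^3

7.6774e+15


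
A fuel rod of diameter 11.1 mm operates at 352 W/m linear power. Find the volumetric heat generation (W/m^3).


r = D / 2 / 1000 = 11.1 / 2 / 1000 = 0.00555 m
q''' = q' / (pi * r^2)
q''' = 352 / (pi * 0.00555^2)
q''' = 3.6375e+06 W/m^3

3.6375e+06


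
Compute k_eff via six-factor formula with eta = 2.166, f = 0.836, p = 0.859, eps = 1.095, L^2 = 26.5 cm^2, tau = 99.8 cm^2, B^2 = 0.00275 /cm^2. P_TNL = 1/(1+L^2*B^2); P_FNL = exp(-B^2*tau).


k_inf = eta*f*p*eps = 2.166*0.836*0.859*1.095 = 1.703225
P_TNL = 1/(1 + L^2*B^2) = 1/(1 + 26.5*0.00275) = 0.9320750
P_FNL = exp(-B^2*tau) = exp(-0.00275*99.8) = 0.7599900
k_eff = k_inf * P_TNL * P_FNL = 1.703225 * 0.9320750 * 0.7599900
k_eff = 1.2065

1.2065


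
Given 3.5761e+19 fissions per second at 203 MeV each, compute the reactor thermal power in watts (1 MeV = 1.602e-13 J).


P = fission_rate * E_MeV * 1.602e-13
P = 3.5761e+19 * 203 * 1.602e-13
P = 1.1630e+09 W

1.1630e+09


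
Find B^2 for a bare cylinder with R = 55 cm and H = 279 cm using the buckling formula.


B^2 = (2.405/R)^2 + (pi/H)^2
B^2 = (2.405/55)^2 + (pi/279)^2
B^2 = 0.0020389 /cm^2

0.0020389


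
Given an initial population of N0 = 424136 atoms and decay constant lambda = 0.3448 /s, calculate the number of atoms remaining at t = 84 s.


N = N0 * exp(-lambda * t)
N = 424136 * exp(-0.3448 * 84)
N = 1.1193e-07

1.1193e-07


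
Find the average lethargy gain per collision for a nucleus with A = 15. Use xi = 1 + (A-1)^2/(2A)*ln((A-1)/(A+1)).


xi = 1 + (A-1)^2/(2A) * ln((A-1)/(A+1))
xi = 1 + (15-1)^2/(2*15) * ln((15-1)/(15 +1))
xi = 0.12759

0.12759


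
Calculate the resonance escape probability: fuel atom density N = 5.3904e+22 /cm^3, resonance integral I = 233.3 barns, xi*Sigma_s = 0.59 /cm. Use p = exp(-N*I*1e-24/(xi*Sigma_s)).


p = exp(-N * I * 1e-24 / (xi*Sigma_s))
p = exp(-5.3904e+22 * 233.3 * 1e-24 / 0.59)
p = 5.5341e-10

5.5341e-10


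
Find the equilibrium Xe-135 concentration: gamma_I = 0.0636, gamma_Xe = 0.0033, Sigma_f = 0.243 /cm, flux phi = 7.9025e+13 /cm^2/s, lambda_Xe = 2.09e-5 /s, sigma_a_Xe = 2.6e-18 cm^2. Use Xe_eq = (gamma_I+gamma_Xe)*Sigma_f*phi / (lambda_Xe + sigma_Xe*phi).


Xe_eq = (gamma_I + gamma_Xe) * Sigma_f * phi / (lambda_Xe + sigma_Xe * phi)
Numerator = (0.0636 + 0.0033) * 0.243 * 7.9025e+13 = 1.284686e+12
Denominator = 2.09e-5 + 2.6e-18 * 7.9025e+13 = 2.263650e-04
Xe_eq = 1.284686e+12 / 2.263650e-04 = 5.6753e+15 /cm^3

5.6753e+15


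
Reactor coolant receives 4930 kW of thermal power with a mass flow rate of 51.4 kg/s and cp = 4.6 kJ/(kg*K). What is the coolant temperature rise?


dT = Q / (m_dot * cp)
dT = 4930 / (51.4 * 4.6)
dT = 20.851 C

20.851


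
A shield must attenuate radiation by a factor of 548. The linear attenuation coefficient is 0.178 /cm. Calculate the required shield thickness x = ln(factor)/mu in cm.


x = ln(factor) / mu
x = ln(548) / 0.178
x = 35.429 cm

35.429


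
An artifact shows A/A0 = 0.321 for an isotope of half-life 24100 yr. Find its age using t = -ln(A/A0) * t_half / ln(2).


lambda = ln(2) / t_half = ln(2) / 24100 = 2.876129e-05 /yr
t = -ln(A/A0) / lambda
t = -ln(0.321) / 2.876129e-05
t = 39508 yr

39508


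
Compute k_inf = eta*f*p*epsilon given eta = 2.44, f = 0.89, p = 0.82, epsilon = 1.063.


k_inf = eta * f * p * epsilon
k_inf = 2.44 * 0.89 * 0.82 * 1.063
k_inf = 1.8929

1.8929


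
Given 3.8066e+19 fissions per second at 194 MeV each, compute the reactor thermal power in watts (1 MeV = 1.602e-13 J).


P = fission_rate * E_MeV * 1.602e-13
P = 3.8066e+19 * 194 * 1.602e-13
P = 1.1830e+09 W

1.1830e+09


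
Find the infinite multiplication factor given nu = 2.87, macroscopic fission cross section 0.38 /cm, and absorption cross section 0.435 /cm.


k_inf = nu * Sigma_f / Sigma_a
k_inf = 2.87 * 0.38 / 0.435
k_inf = 2.5071

2.5071


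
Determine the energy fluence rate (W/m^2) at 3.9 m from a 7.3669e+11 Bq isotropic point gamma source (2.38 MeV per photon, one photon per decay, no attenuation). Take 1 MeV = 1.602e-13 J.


psi = A * E * 1.602e-13 / (4*pi*r^2)
psi = 7.3669e+11 * 2.38 * 1.602e-13 / (4*pi*3.9^2)
psi = 0.0014696 W/m^2

0.0014696


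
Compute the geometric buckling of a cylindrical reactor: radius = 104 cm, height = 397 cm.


B^2 = (2.405/R)^2 + (pi/H)^2
B^2 = (2.405/104)^2 + (pi/397)^2
B^2 = 5.9739e-04 /cm^2

5.9739e-04


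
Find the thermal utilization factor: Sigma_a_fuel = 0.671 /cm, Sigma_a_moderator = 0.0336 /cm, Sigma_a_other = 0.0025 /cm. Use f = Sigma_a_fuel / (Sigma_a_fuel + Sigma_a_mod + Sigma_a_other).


f = Sigma_a_fuel / (Sigma_a_fuel + Sigma_a_mod + Sigma_a_other)
f = 0.671 / (0.671 + 0.0336 + 0.0025)
f = 0.94895

0.94895


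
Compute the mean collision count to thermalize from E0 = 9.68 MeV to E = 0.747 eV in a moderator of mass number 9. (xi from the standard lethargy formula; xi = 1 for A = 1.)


xi = 1 + (A-1)^2/(2A)*ln((A-1)/(A+1)) = 0.2066007 (for A = 9)
n = ln(E0/E) / xi
n = ln(9.68e6 / 0.747) / 0.2066007
n = ln(1.295850e+07) / 0.2066007 = 79.270

79.270


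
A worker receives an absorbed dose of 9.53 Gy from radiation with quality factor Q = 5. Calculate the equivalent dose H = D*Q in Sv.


H = D * Q
H = 9.53 * 5
H = 47.650 Sv

47.650


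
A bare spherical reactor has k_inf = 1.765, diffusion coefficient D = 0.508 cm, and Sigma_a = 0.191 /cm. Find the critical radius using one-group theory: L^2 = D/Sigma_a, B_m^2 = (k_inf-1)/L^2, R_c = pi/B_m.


L^2 = D / Sigma_a = 0.508 / 0.191 = 2.659686 cm^2
B_m^2 = (k_inf - 1) / L^2 = (1.765 - 1) / 2.659686 = 0.2876279 /cm^2
For a bare sphere: B_g = pi/R, so R_c = pi / sqrt(B_m^2)
R_c = pi / sqrt(0.2876279) = 5.8578 cm

5.8578


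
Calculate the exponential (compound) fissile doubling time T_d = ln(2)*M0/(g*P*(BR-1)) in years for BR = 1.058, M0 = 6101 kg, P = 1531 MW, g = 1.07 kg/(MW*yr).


Breeding gain G = BR - 1 = 1.058 - 1 = 0.058
Fissile production rate = g * P * G = 1.07 * 1531 * 0.058 = 95.01386 kg/yr
T_d = ln(2) * M0 / (g * P * G)
T_d = ln(2) * 6101 / 95.01386 = 44.508 yr

44.508


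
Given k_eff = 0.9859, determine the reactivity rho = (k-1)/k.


rho = (k_eff - 1) / k_eff
rho = (0.9859 - 1) / 0.9859
rho = -0.014302

-0.014302


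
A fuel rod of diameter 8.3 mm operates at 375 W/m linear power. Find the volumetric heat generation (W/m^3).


r = D / 2 / 1000 = 8.3 / 2 / 1000 = 0.00415 m
q''' = q' / (pi * r^2)
q''' = 375 / (pi * 0.00415^2)
q''' = 6.9308e+06 W/m^3

6.9308e+06


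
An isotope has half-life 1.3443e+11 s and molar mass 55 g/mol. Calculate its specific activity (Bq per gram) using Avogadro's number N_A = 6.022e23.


lambda = ln(2) / t_half = ln(2) / 1.3443e+11 = 5.156194e-12 /s
SA = lambda * N_A / M
SA = 5.156194e-12 * 6.022e23 / 55
SA = 5.6456e+10 Bq/g

5.6456e+10


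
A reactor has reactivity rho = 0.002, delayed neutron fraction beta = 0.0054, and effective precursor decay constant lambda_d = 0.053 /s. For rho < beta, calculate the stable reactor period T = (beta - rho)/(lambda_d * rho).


T = (beta - rho) / (lambda_d * rho)
T = (0.0054 - 0.002) / (0.053 * 0.002)
T = 32.075 s

32.075


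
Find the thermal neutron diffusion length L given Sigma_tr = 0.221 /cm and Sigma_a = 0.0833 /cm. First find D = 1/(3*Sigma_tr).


D = 1 / (3 * Sigma_tr) = 1 / (3 * 0.221) = 1.508296 cm
L = sqrt(D / Sigma_a)
L = sqrt(1.508296 / 0.0833)
L = 4.2552 cm

4.2552


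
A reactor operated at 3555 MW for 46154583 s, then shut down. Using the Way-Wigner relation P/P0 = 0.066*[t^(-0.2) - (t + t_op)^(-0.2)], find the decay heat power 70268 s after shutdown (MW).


P/P0 = 0.066 * [t^(-0.2) - (t + t_op)^(-0.2)]
P/P0 = 0.066 * [70268^(-0.2) - (70268 + 46154583)^(-0.2)]
P/P0 = 0.066 * [0.1073120 - 0.02931061] = 0.005148092
P = 3555 * 0.005148092 = 18.301 MW

18.301


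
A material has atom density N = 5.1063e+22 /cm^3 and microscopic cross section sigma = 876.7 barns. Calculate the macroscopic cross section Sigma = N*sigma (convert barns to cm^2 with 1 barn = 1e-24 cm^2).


Sigma = N * sigma_barns * 1e-24
Sigma = 5.1063e+22 * 876.7 * 1e-24
Sigma = 44.767 /cm

44.767


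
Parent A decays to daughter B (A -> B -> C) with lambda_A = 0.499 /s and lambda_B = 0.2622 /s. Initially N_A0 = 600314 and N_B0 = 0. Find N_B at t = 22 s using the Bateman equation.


N_B(t) = lambda_A * N_A0 / (lambda_B - lambda_A) * [exp(-lambda_A*t) - exp(-lambda_B*t)]
exp(-0.499*22) = 1.707321e-05; exp(-0.2622*22) = 0.003124753
N_B = 0.499 * 600314 / (0.2622 - 0.499) * (1.707321e-05 - 0.003124753)
N_B = 3931.3

3931.3


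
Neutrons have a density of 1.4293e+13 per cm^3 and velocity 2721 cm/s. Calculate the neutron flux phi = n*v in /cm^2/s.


phi = n * v
phi = 1.4293e+13 * 2721
phi = 3.8891e+16 /cm^2/s

3.8891e+16


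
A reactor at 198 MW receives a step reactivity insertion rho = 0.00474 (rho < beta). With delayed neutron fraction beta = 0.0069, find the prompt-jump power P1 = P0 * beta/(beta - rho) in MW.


P1/P0 = beta / (beta - rho)
P1/P0 = 0.0069 / (0.0069 - 0.00474) = 3.194444
P1 = 198 * 3.194444 = 632.50 MW

632.50


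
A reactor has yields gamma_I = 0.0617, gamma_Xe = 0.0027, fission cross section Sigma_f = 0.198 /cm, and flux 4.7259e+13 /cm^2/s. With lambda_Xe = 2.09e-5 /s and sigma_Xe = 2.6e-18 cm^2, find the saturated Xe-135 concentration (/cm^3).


Xe_eq = (gamma_I + gamma_Xe) * Sigma_f * phi / (lambda_Xe + sigma_Xe * phi)
Numerator = (0.0617 + 0.0027) * 0.198 * 4.7259e+13 = 6.026090e+11
Denominator = 2.09e-5 + 2.6e-18 * 4.7259e+13 = 1.437734e-04
Xe_eq = 6.026090e+11 / 1.437734e-04 = 4.1914e+15 /cm^3

4.1914e+15


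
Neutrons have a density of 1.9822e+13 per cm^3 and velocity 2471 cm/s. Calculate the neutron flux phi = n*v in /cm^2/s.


phi = n * v
phi = 1.9822e+13 * 2471
phi = 4.8980e+16 /cm^2/s

4.8980e+16


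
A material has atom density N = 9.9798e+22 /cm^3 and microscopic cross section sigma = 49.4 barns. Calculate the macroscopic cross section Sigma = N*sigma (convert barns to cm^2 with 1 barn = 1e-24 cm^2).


Sigma = N * sigma_barns * 1e-24
Sigma = 9.9798e+22 * 49.4 * 1e-24
Sigma = 4.9300 /cm

4.9300


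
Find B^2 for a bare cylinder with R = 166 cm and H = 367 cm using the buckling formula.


B^2 = (2.405/R)^2 + (pi/H)^2
B^2 = (2.405/166)^2 + (pi/367)^2
B^2 = 2.8318e-04 /cm^2

2.8318e-04


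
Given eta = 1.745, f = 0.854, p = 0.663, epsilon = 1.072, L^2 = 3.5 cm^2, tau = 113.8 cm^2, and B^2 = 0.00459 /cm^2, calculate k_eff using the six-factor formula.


k_inf = eta*f*p*eps = 1.745*0.854*0.663*1.072 = 1.059160
P_TNL = 1/(1 + L^2*B^2) = 1/(1 + 3.5*0.00459) = 0.9841890
P_FNL = exp(-B^2*tau) = exp(-0.00459*113.8) = 0.5931298
k_eff = k_inf * P_TNL * P_FNL = 1.059160 * 0.9841890 * 0.5931298
k_eff = 0.61829

0.61829


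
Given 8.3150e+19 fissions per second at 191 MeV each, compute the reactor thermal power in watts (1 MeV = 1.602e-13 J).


P = fission_rate * E_MeV * 1.602e-13
P = 8.3150e+19 * 191 * 1.602e-13
P = 2.5442e+09 W

2.5442e+09


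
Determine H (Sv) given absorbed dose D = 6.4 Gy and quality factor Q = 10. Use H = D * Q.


H = D * Q
H = 6.4 * 10
H = 64.000 Sv

64.000


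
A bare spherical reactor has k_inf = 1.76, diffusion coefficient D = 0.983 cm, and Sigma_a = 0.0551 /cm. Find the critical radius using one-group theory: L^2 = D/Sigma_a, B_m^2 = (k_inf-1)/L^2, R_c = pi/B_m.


L^2 = D / Sigma_a = 0.983 / 0.0551 = 17.84029 cm^2
B_m^2 = (k_inf - 1) / L^2 = (1.76 - 1) / 17.84029 = 0.04260020 /cm^2
For a bare sphere: B_g = pi/R, so R_c = pi / sqrt(B_m^2)
R_c = pi / sqrt(0.04260020) = 15.221 cm

15.221


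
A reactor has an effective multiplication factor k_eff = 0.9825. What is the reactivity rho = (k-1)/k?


rho = (k_eff - 1) / k_eff
rho = (0.9825 - 1) / 0.9825
rho = -0.017812

-0.017812


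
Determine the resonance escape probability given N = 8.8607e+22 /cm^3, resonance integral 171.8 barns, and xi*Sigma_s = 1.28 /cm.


p = exp(-N * I * 1e-24 / (xi*Sigma_s))
p = exp(-8.8607e+22 * 171.8 * 1e-24 / 1.28)
p = 6.8400e-06

6.8400e-06


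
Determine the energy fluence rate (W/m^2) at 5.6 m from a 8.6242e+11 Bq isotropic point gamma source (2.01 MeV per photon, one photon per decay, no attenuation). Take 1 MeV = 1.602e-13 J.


psi = A * E * 1.602e-13 / (4*pi*r^2)
psi = 8.6242e+11 * 2.01 * 1.602e-13 / (4*pi*5.6^2)
psi = 7.0468e-04 W/m^2

7.0468e-04


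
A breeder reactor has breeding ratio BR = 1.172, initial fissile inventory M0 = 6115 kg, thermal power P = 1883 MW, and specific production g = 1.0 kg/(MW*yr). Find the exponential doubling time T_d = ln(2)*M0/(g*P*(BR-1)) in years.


Breeding gain G = BR - 1 = 1.172 - 1 = 0.172
Fissile production rate = g * P * G = 1.0 * 1883 * 0.172 = 323.876 kg/yr
T_d = ln(2) * M0 / (g * P * G)
T_d = ln(2) * 6115 / 323.876 = 13.087 yr

13.087


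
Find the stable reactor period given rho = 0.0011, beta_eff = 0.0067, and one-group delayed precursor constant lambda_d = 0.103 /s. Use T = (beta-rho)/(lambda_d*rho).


T = (beta - rho) / (lambda_d * rho)
T = (0.0067 - 0.0011) / (0.103 * 0.0011)
T = 49.426 s

49.426


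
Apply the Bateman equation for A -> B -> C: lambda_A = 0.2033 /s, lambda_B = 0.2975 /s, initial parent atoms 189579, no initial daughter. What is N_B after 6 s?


N_B(t) = lambda_A * N_A0 / (lambda_B - lambda_A) * [exp(-lambda_A*t) - exp(-lambda_B*t)]
exp(-0.2033*6) = 0.2952892; exp(-0.2975*6) = 0.1677971
N_B = 0.2033 * 189579 / (0.2975 - 0.2033) * (0.2952892 - 0.1677971)
N_B = 52163

52163


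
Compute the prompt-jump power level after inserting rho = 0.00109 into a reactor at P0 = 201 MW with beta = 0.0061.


P1/P0 = beta / (beta - rho)
P1/P0 = 0.0061 / (0.0061 - 0.00109) = 1.217565
P1 = 201 * 1.217565 = 244.73 MW

244.73


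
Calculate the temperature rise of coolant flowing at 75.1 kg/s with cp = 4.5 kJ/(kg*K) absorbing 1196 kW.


dT = Q / (m_dot * cp)
dT = 1196 / (75.1 * 4.5)
dT = 3.5390 C

3.5390


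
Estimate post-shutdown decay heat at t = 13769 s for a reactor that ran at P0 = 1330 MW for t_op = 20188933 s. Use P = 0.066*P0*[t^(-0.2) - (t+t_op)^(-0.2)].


P/P0 = 0.066 * [t^(-0.2) - (t + t_op)^(-0.2)]
P/P0 = 0.066 * [13769^(-0.2) - (13769 + 20188933)^(-0.2)]
P/P0 = 0.066 * [0.1486687 - 0.03458742] = 0.007529364
P = 1330 * 0.007529364 = 10.014 MW

10.014


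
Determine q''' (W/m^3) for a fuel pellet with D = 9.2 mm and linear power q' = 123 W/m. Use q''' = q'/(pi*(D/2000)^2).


r = D / 2 / 1000 = 9.2 / 2 / 1000 = 0.0046 m
q''' = q' / (pi * r^2)
q''' = 123 / (pi * 0.0046^2)
q''' = 1.8503e+06 W/m^3

1.8503e+06


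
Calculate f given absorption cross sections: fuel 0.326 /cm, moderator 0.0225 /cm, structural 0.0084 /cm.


f = Sigma_a_fuel / (Sigma_a_fuel + Sigma_a_mod + Sigma_a_other)
f = 0.326 / (0.326 + 0.0225 + 0.0084)
f = 0.91342

0.91342


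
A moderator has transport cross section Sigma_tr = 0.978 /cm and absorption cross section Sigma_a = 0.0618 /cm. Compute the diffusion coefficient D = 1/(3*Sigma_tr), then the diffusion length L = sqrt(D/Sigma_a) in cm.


D = 1 / (3 * Sigma_tr) = 1 / (3 * 0.978) = 0.3408316 cm
L = sqrt(D / Sigma_a)
L = sqrt(0.3408316 / 0.0618)
L = 2.3484 cm

2.3484


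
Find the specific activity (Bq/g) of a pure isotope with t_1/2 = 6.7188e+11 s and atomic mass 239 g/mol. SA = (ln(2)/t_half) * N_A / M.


lambda = ln(2) / t_half = ln(2) / 6.7188e+11 = 1.031653e-12 /s
SA = lambda * N_A / M
SA = 1.031653e-12 * 6.022e23 / 239
SA = 2.5994e+09 Bq/g

2.5994e+09


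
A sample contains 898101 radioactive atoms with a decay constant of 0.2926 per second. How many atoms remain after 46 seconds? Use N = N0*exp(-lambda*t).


N = N0 * exp(-lambda * t)
N = 898101 * exp(-0.2926 * 46)
N = 1.2820

1.2820


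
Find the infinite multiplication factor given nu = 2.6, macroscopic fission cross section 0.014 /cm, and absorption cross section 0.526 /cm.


k_inf = nu * Sigma_f / Sigma_a
k_inf = 2.6 * 0.014 / 0.526
k_inf = 0.069202

0.069202


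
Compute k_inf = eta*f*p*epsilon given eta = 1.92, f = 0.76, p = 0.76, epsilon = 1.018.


k_inf = eta * f * p * epsilon
k_inf = 1.92 * 0.76 * 0.76 * 1.018
k_inf = 1.1290

1.1290


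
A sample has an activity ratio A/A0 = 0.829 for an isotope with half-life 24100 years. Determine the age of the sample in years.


lambda = ln(2) / t_half = ln(2) / 24100 = 2.876129e-05 /yr
t = -ln(A/A0) / lambda
t = -ln(0.829) / 2.876129e-05
t = 6520.4 yr

6520.4


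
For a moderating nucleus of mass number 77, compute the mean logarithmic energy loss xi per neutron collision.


xi = 1 + (A-1)^2/(2A) * ln((A-1)/(A+1))
xi = 1 + (77-1)^2/(2*77) * ln((77-1)/(77 +1))
xi = 0.025751

0.025751


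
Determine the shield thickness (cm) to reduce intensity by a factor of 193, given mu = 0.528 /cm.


x = ln(factor) / mu
x = ln(193) / 0.528
x = 9.9672 cm

9.9672


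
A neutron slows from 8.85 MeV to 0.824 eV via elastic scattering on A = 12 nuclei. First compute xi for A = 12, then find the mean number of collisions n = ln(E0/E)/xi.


xi = 1 + (A-1)^2/(2A)*ln((A-1)/(A+1)) = 0.1577690 (for A = 12)
n = ln(E0/E) / xi
n = ln(8.85e6 / 0.824) / 0.1577690
n = ln(1.074029e+07) / 0.1577690 = 102.62

102.62


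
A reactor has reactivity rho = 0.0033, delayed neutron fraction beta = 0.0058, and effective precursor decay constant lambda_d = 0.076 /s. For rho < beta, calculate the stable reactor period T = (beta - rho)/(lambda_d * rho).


T = (beta - rho) / (lambda_d * rho)
T = (0.0058 - 0.0033) / (0.076 * 0.0033)
T = 9.9681 s

9.9681


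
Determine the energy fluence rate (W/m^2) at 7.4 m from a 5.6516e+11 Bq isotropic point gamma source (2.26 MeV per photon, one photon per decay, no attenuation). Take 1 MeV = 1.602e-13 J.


psi = A * E * 1.602e-13 / (4*pi*r^2)
psi = 5.6516e+11 * 2.26 * 1.602e-13 / (4*pi*7.4^2)
psi = 2.9735e-04 W/m^2

2.9735e-04


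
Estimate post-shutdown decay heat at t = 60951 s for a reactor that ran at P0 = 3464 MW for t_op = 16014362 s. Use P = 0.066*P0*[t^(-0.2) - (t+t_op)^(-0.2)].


P/P0 = 0.066 * [t^(-0.2) - (t + t_op)^(-0.2)]
P/P0 = 0.066 * [60951^(-0.2) - (60951 + 16014362)^(-0.2)]
P/P0 = 0.066 * [0.1104088 - 0.03620496] = 0.004897453
P = 3464 * 0.004897453 = 16.965 MW

16.965


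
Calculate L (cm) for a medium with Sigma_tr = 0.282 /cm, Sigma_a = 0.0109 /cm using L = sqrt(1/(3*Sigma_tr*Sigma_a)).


D = 1 / (3 * Sigma_tr) = 1 / (3 * 0.282) = 1.182033 cm
L = sqrt(D / Sigma_a)
L = sqrt(1.182033 / 0.0109)
L = 10.414 cm

10.414


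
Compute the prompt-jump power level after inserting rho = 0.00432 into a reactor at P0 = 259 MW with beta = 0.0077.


P1/P0 = beta / (beta - rho)
P1/P0 = 0.0077 / (0.0077 - 0.00432) = 2.278107
P1 = 259 * 2.278107 = 590.03 MW

590.03


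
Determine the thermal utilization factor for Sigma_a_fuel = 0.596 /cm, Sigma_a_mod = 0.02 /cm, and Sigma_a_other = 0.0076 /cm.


f = Sigma_a_fuel / (Sigma_a_fuel + Sigma_a_mod + Sigma_a_other)
f = 0.596 / (0.596 + 0.02 + 0.0076)
f = 0.95574

0.95574


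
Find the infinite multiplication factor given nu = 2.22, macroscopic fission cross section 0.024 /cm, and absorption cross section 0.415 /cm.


k_inf = nu * Sigma_f / Sigma_a
k_inf = 2.22 * 0.024 / 0.415
k_inf = 0.12839

0.12839


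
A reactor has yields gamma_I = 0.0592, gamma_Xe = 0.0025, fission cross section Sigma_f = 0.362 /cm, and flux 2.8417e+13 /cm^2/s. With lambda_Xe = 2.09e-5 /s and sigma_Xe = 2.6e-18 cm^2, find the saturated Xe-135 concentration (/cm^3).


Xe_eq = (gamma_I + gamma_Xe) * Sigma_f * phi / (lambda_Xe + sigma_Xe * phi)
Numerator = (0.0592 + 0.0025) * 0.362 * 2.8417e+13 = 6.347051e+11
Denominator = 2.09e-5 + 2.6e-18 * 2.8417e+13 = 9.478420e-05
Xe_eq = 6.347051e+11 / 9.478420e-05 = 6.6963e+15 /cm^3

6.6963e+15


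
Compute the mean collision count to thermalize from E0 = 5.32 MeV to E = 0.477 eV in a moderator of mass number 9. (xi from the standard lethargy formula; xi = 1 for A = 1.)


xi = 1 + (A-1)^2/(2A)*ln((A-1)/(A+1)) = 0.2066007 (for A = 9)
n = ln(E0/E) / xi
n = ln(5.32e6 / 0.477) / 0.2066007
n = ln(1.115304e+07) / 0.2066007 = 78.544

78.544


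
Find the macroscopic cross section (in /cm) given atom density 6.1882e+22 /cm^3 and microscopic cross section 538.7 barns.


Sigma = N * sigma_barns * 1e-24
Sigma = 6.1882e+22 * 538.7 * 1e-24
Sigma = 33.336 /cm

33.336


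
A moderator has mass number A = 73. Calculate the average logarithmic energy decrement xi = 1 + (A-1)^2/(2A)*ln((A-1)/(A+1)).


xi = 1 + (A-1)^2/(2A) * ln((A-1)/(A+1))
xi = 1 + (73-1)^2/(2*73) * ln((73-1)/(73 +1))
xi = 0.027149

0.027149


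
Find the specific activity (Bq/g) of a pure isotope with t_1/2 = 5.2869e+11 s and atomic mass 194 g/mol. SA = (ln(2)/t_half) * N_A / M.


lambda = ln(2) / t_half = ln(2) / 5.2869e+11 = 1.311065e-12 /s
SA = lambda * N_A / M
SA = 1.311065e-12 * 6.022e23 / 194
SA = 4.0697e+09 Bq/g

4.0697e+09


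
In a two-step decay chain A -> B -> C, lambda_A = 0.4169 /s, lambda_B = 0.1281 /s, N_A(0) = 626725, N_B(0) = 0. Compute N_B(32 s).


N_B(t) = lambda_A * N_A0 / (lambda_B - lambda_A) * [exp(-lambda_A*t) - exp(-lambda_B*t)]
exp(-0.4169*32) = 1.607549e-06; exp(-0.1281*32) = 0.01658594
N_B = 0.4169 * 626725 / (0.1281 - 0.4169) * (1.607549e-06 - 0.01658594)
N_B = 15004

15004


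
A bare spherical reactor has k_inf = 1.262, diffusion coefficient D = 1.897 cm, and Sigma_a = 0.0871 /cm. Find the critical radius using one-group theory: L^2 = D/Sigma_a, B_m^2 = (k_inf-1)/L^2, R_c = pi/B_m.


L^2 = D / Sigma_a = 1.897 / 0.0871 = 21.77956 cm^2
B_m^2 = (k_inf - 1) / L^2 = (1.262 - 1) / 21.77956 = 0.01202963 /cm^2
For a bare sphere: B_g = pi/R, so R_c = pi / sqrt(B_m^2)
R_c = pi / sqrt(0.01202963) = 28.643 cm

28.643


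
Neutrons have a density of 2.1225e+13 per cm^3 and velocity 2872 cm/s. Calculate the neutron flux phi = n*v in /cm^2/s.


phi = n * v
phi = 2.1225e+13 * 2872
phi = 6.0958e+16 /cm^2/s

6.0958e+16


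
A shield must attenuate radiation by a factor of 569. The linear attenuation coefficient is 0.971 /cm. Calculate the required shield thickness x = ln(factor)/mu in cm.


x = ln(factor) / mu
x = ln(569) / 0.971
x = 6.5333 cm

6.5333


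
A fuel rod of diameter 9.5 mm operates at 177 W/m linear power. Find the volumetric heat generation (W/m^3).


r = D / 2 / 1000 = 9.5 / 2 / 1000 = 0.00475 m
q''' = q' / (pi * r^2)
q''' = 177 / (pi * 0.00475^2)
q''' = 2.4971e+06 W/m^3

2.4971e+06


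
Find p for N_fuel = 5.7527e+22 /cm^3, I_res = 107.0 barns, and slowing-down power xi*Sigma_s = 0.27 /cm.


p = exp(-N * I * 1e-24 / (xi*Sigma_s))
p = exp(-5.7527e+22 * 107.0 * 1e-24 / 0.27)
p = 1.2562e-10

1.2562e-10


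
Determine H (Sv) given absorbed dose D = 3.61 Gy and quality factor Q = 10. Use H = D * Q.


H = D * Q
H = 3.61 * 10
H = 36.100 Sv

36.100


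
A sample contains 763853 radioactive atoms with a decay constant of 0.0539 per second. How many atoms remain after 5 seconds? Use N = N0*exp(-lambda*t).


N = N0 * exp(-lambda * t)
N = 763853 * exp(-0.0539 * 5)
N = 583401

583401


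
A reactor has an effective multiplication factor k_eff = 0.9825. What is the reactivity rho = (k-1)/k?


rho = (k_eff - 1) / k_eff
rho = (0.9825 - 1) / 0.9825
rho = -0.017812

-0.017812


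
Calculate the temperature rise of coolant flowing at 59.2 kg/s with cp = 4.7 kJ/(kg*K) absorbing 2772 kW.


dT = Q / (m_dot * cp)
dT = 2772 / (59.2 * 4.7)
dT = 9.9626 C

9.9626


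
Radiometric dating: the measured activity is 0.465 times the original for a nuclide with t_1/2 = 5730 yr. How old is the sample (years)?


lambda = ln(2) / t_half = ln(2) / 5730 = 1.209681e-04 /yr
t = -ln(A/A0) / lambda
t = -ln(0.465) / 1.209681e-04
t = 6329.9 yr

6329.9


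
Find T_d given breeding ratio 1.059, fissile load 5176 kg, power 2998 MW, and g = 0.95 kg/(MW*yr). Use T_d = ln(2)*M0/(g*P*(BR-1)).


Breeding gain G = BR - 1 = 1.059 - 1 = 0.059
Fissile production rate = g * P * G = 0.95 * 2998 * 0.059 = 168.0379 kg/yr
T_d = ln(2) * M0 / (g * P * G)
T_d = ln(2) * 5176 / 168.0379 = 21.351 yr

21.351


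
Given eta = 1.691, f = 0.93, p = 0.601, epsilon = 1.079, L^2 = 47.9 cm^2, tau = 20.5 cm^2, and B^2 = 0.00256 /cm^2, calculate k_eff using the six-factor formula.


k_inf = eta*f*p*eps = 1.691*0.93*0.601*1.079 = 1.019818
P_TNL = 1/(1 + L^2*B^2) = 1/(1 + 47.9*0.00256) = 0.8907702
P_FNL = exp(-B^2*tau) = exp(-0.00256*20.5) = 0.9488733
k_eff = k_inf * P_TNL * P_FNL = 1.019818 * 0.8907702 * 0.9488733
k_eff = 0.86198

0.86198


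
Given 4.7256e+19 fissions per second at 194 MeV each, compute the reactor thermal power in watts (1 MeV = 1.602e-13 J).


P = fission_rate * E_MeV * 1.602e-13
P = 4.7256e+19 * 194 * 1.602e-13
P = 1.4687e+09 W

1.4687e+09


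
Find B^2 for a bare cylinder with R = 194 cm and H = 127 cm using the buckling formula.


B^2 = (2.405/R)^2 + (pi/H)^2
B^2 = (2.405/194)^2 + (pi/127)^2
B^2 = 7.6560e-04 /cm^2

7.6560e-04


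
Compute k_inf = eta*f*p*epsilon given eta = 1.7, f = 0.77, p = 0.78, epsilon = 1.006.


k_inf = eta * f * p * epsilon
k_inf = 1.7 * 0.77 * 0.78 * 1.006
k_inf = 1.0271

1.0271


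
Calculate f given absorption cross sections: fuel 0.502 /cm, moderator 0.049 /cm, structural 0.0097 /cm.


f = Sigma_a_fuel / (Sigma_a_fuel + Sigma_a_mod + Sigma_a_other)
f = 0.502 / (0.502 + 0.049 + 0.0097)
f = 0.89531

0.89531


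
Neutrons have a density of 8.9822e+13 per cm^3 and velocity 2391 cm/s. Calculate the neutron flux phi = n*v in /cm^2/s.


phi = n * v
phi = 8.9822e+13 * 2391
phi = 2.1476e+17 /cm^2/s

2.1476e+17


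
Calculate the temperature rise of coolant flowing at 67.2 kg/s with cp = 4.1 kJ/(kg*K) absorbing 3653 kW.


dT = Q / (m_dot * cp)
dT = 3653 / (67.2 * 4.1)
dT = 13.259 C

13.259


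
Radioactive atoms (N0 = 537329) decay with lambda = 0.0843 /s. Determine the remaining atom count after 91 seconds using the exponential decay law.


N = N0 * exp(-lambda * t)
N = 537329 * exp(-0.0843 * 91)
N = 250.40

250.40


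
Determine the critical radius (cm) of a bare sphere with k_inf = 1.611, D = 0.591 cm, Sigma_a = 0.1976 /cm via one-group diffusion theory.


L^2 = D / Sigma_a = 0.591 / 0.1976 = 2.990891 cm^2
B_m^2 = (k_inf - 1) / L^2 = (1.611 - 1) / 2.990891 = 0.2042869 /cm^2
For a bare sphere: B_g = pi/R, so R_c = pi / sqrt(B_m^2)
R_c = pi / sqrt(0.2042869) = 6.9507 cm

6.9507


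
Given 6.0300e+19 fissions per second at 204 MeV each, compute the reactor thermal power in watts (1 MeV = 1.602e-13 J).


P = fission_rate * E_MeV * 1.602e-13
P = 6.0300e+19 * 204 * 1.602e-13
P = 1.9707e+09 W

1.9707e+09


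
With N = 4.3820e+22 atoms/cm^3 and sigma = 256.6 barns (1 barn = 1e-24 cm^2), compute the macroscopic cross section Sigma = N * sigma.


Sigma = N * sigma_barns * 1e-24
Sigma = 4.3820e+22 * 256.6 * 1e-24
Sigma = 11.244 /cm

11.244


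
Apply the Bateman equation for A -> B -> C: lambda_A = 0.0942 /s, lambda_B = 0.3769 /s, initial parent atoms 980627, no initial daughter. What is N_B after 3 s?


N_B(t) = lambda_A * N_A0 / (lambda_B - lambda_A) * [exp(-lambda_A*t) - exp(-lambda_B*t)]
exp(-0.0942*3) = 0.7538213; exp(-0.3769*3) = 0.3228072
N_B = 0.0942 * 980627 / (0.3769 - 0.0942) * (0.7538213 - 0.3228072)
N_B = 140838

140838


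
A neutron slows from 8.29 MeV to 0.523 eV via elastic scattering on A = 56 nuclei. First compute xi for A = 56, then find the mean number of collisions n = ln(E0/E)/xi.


xi = 1 + (A-1)^2/(2A)*ln((A-1)/(A+1)) = 0.03529286 (for A = 56)
n = ln(E0/E) / xi
n = ln(8.29e6 / 0.523) / 0.03529286
n = ln(1.585086e+07) / 0.03529286 = 469.75

469.75


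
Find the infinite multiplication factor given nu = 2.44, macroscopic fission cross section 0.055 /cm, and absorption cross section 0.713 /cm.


k_inf = nu * Sigma_f / Sigma_a
k_inf = 2.44 * 0.055 / 0.713
k_inf = 0.18822

0.18822


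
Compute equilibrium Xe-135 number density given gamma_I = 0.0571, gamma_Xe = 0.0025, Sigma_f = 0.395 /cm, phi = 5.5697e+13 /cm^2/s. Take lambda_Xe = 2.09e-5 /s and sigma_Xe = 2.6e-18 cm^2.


Xe_eq = (gamma_I + gamma_Xe) * Sigma_f * phi / (lambda_Xe + sigma_Xe * phi)
Numerator = (0.0571 + 0.0025) * 0.395 * 5.5697e+13 = 1.311219e+12
Denominator = 2.09e-5 + 2.6e-18 * 5.5697e+13 = 1.657122e-04
Xe_eq = 1.311219e+12 / 1.657122e-04 = 7.9126e+15 /cm^3

7.9126e+15


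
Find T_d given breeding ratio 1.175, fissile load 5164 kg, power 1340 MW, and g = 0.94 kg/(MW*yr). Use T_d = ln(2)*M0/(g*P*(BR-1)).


Breeding gain G = BR - 1 = 1.175 - 1 = 0.175
Fissile production rate = g * P * G = 0.94 * 1340 * 0.175 = 220.43 kg/yr
T_d = ln(2) * M0 / (g * P * G)
T_d = ln(2) * 5164 / 220.43 = 16.238 yr

16.238


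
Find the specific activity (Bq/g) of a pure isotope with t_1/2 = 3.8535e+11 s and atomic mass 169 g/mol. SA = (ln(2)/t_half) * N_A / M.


lambda = ln(2) / t_half = ln(2) / 3.8535e+11 = 1.798747e-12 /s
SA = lambda * N_A / M
SA = 1.798747e-12 * 6.022e23 / 169
SA = 6.4095e+09 Bq/g

6.4095e+09


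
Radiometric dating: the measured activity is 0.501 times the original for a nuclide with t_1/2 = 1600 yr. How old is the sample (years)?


lambda = ln(2) / t_half = ln(2) / 1600 = 4.332170e-04 /yr
t = -ln(A/A0) / lambda
t = -ln(0.501) / 4.332170e-04
t = 1595.4 yr

1595.4


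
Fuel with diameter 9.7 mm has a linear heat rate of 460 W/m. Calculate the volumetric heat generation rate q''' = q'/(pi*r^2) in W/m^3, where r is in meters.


r = D / 2 / 1000 = 9.7 / 2 / 1000 = 0.00485 m
q''' = q' / (pi * r^2)
q''' = 460 / (pi * 0.00485^2)
q''' = 6.2248e+06 W/m^3

6.2248e+06


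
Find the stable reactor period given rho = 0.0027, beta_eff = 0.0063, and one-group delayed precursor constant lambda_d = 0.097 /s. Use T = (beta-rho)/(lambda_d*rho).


T = (beta - rho) / (lambda_d * rho)
T = (0.0063 - 0.0027) / (0.097 * 0.0027)
T = 13.746 s

13.746


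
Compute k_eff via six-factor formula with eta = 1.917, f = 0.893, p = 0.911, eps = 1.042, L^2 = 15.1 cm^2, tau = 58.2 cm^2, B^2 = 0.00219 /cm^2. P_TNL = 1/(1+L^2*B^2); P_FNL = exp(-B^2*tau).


k_inf = eta*f*p*eps = 1.917*0.893*0.911*1.042 = 1.625024
P_TNL = 1/(1 + L^2*B^2) = 1/(1 + 15.1*0.00219) = 0.9679896
P_FNL = exp(-B^2*tau) = exp(-0.00219*58.2) = 0.8803304
k_eff = k_inf * P_TNL * P_FNL = 1.625024 * 0.9679896 * 0.8803304
k_eff = 1.3848

1.3848


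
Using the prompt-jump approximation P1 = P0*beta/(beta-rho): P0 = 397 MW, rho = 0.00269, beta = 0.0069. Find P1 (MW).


P1/P0 = beta / (beta - rho)
P1/P0 = 0.0069 / (0.0069 - 0.00269) = 1.638955
P1 = 397 * 1.638955 = 650.67 MW

650.67


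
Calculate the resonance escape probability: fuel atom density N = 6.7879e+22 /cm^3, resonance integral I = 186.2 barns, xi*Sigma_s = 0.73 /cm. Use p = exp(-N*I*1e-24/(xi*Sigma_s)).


p = exp(-N * I * 1e-24 / (xi*Sigma_s))
p = exp(-6.7879e+22 * 186.2 * 1e-24 / 0.73)
p = 3.0249e-08

3.0249e-08


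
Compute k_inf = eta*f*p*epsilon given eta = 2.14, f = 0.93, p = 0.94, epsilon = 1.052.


k_inf = eta * f * p * epsilon
k_inf = 2.14 * 0.93 * 0.94 * 1.052
k_inf = 1.9681

1.9681


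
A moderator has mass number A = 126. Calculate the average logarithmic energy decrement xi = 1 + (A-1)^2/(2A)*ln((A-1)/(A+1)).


xi = 1 + (A-1)^2/(2A) * ln((A-1)/(A+1))
xi = 1 + (126-1)^2/(2*126) * ln((126-1)/(126 +1))
xi = 0.015789

0.015789


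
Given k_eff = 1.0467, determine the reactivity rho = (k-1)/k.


rho = (k_eff - 1) / k_eff
rho = (1.0467 - 1) / 1.0467
rho = 0.044616

0.044616


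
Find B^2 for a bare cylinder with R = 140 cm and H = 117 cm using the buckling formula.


B^2 = (2.405/R)^2 + (pi/H)^2
B^2 = (2.405/140)^2 + (pi/117)^2
B^2 = 0.0010161 /cm^2

0.0010161


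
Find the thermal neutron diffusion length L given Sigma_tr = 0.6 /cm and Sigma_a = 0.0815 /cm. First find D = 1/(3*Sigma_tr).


D = 1 / (3 * Sigma_tr) = 1 / (3 * 0.6) = 0.5555556 cm
L = sqrt(D / Sigma_a)
L = sqrt(0.5555556 / 0.0815)
L = 2.6109 cm

2.6109


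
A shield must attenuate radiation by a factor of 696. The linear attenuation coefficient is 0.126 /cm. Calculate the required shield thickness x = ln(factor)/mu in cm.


x = ln(factor) / mu
x = ln(696) / 0.126
x = 51.947 cm

51.947


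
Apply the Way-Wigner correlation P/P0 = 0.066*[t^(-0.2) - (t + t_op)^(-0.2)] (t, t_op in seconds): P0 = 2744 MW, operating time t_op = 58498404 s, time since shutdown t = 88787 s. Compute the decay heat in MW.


P/P0 = 0.066 * [t^(-0.2) - (t + t_op)^(-0.2)]
P/P0 = 0.066 * [88787^(-0.2) - (88787 + 58498404)^(-0.2)]
P/P0 = 0.066 * [0.1024071 - 0.02795371] = 0.004913924
P = 2744 * 0.004913924 = 13.484 MW

13.484
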